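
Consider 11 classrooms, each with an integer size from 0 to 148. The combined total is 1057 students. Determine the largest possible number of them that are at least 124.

With k values at 124 or above and the rest at least 0, the sum is at least 0 + 124k.
Since the sum is 1057, we need 124k ≤ 1057, i.e. k ≤ 8.
k = 8 is achieved by 8 values at 124 and 3 at 0, total 992; add 65 to one value (staying below 124) to reach 1057.

8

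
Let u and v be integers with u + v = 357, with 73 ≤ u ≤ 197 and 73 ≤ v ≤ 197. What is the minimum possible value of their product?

31520

Since u + v is fixed, pushing one of them to its bound minimizes the product.
The extreme feasible split is u = 160, v = 197, giving uv = 31520.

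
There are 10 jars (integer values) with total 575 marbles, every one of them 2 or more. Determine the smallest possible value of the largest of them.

58

The 10 values sum to 575, so their maximum is at least ⌈575/10⌉ = 58.
Achievable: 5 of them at 58 and 5 at 57 total 575.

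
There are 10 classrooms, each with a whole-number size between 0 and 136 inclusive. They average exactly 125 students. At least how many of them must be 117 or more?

The total is 10 × 125 = 1250.
If only k of them are at least 117, the other 10 − k are at most 116, so the total is at most k·136 + (10 − k)·116.
This must reach 1250, so k·136 + (10 − k)·116 ≥ 1250, giving k ≥ 5.
Exactly 5 works: 5 values at 136 and 5 at 116 total 1260; lower one of the high values by 10 (still ≥ 117) to hit 1250.

5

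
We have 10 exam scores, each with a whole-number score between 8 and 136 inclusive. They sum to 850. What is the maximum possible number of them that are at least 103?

8

Suppose k of them are at least 103. Those contribute at least 103 each and the other 10 − k at least 8 each.
So the total is at least 103k + 8(10 − k) = 80 + 95k. This must be ≤ 850, giving k ≤ 8.
k = 8 is achieved by 8 values at 103 and 2 at 8, total 840; add 10 to one value (staying below 103) to reach 850.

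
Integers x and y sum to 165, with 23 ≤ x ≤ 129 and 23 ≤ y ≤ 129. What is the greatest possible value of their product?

With x + y fixed, xy peaks when the two are closest together.
Taking x = 82 and y = 83 (both in [23, 129]) gives xy = 6806.

6806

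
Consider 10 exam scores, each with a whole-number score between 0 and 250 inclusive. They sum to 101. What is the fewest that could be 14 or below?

4

Each value above 14 is at least 15, contributing at least 15 − 0 = 15 above the floor 0.
The sum exceeds the floor total 0 by 101, so at most ⌊101/15⌋ = 6 exceed 14, and at least 4 are ≤ 14.
Exactly 4 works: 4 values at 0 and 6 at 15 total 90; raise one of the low values by 11 (still ≤ 14) to hit 101.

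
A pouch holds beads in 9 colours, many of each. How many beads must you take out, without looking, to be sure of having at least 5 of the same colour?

37

In the worst case you draw 4 of each of the 9 colours: 9 × 4 = 36.
One more forces 5 of some colour, so 36 + 1 = 37.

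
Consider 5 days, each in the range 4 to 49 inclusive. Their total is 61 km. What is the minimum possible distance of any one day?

4

Minimizing one value means maximizing the remaining 4.
The other 4 can take up 4 × 49 = 196 ≥ 61 − 4, so one day can sit at its floor of 4.
Achievable: one at 4 and the other 4 totalling 57, which fits since 4 × 4 ≤ 57 ≤ 4 × 49.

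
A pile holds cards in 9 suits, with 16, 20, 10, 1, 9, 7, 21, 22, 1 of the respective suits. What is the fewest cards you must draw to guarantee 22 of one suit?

107

In the worst case you take as many as possible of each suit without reaching 22: 16 + 20 + 10 + 1 + 9 + 7 + 21 + 21 + 1 = 106.
The next one must give 22 of some suit, so 106 + 1 = 107.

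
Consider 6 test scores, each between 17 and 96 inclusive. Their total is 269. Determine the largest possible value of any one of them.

96

Maximizing one value means minimizing the remaining 5.
The other 5 contribute at least 5 × 17 = 85, leaving at most 269 − 85 = 184.
But each score is capped at 96, so the maximum is 96.
Achievable: one at 96 and the other 5 totalling 173, which fits since 5 × 17 ≤ 173 ≤ 5 × 96.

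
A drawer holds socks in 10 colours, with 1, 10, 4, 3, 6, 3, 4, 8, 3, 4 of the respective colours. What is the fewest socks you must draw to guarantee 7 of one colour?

41

In the worst case you take as many as possible of each colour without reaching 7: 1 + 6 + 4 + 3 + 6 + 3 + 4 + 6 + 3 + 4 = 40.
The next one must give 7 of some colour, so 40 + 1 = 41.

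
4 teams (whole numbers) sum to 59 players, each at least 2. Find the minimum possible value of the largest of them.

If every one of the 4 were at most 14, the total would be at most 4 × 14 = 56 < 59.
Equality holds with 3 values of 15 and 1 value of 14.

15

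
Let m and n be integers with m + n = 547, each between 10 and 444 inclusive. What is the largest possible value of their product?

74802

With m + n fixed, mn peaks when the two are closest together.
Taking m = 273 and n = 274 (both in [10, 444]) gives mn = 74802.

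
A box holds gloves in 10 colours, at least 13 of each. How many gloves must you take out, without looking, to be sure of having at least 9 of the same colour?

81

In the worst case you draw 8 of each of the 10 colours: 10 × 8 = 80.
One more forces 9 of some colour, so 80 + 1 = 81.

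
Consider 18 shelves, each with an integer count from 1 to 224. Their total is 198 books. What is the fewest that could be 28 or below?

If only k of them are at most 28, the other 18 − k are at least 29, so the total is at least (18 − k)·29 + k·1.
This is ≤ 198, so (18 − k)·29 + 1k ≤ 198, which gives k ≥ 12.
Exactly 12 works: 12 values at 1 and 6 at 29 total 186; raise one of the low values by 12 (still ≤ 28) to hit 198.

12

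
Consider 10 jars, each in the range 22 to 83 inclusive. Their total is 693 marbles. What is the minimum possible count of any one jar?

Minimizing one value means maximizing the remaining 9.
The other 9 can take up 9 × 83 = 747 ≥ 693 − 22, so one jar can sit at its floor of 22.
Achievable: one at 22 and the other 9 totalling 671, which fits since 9 × 22 ≤ 671 ≤ 9 × 83.

22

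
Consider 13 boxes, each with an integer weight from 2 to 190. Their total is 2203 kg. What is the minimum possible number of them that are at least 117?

If only k of them are at least 117, the other 13 − k are at most 116, so the total is at most k·190 + (13 − k)·116.
This must reach 2203, so k·190 + (13 − k)·116 ≥ 2203, giving k ≥ 10.
Exactly 10 works: 10 values at 190 and 3 at 116 total 2248; lower one of the high values by 45 (still ≥ 117) to hit 2203.

10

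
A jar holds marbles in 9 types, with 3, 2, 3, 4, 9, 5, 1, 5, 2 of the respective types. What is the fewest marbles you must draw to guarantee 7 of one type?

32

In the worst case you take as many as possible of each type without reaching 7: 3 + 2 + 3 + 4 + 6 + 5 + 1 + 5 + 2 = 31.
The next one must give 7 of some type, so 31 + 1 = 32.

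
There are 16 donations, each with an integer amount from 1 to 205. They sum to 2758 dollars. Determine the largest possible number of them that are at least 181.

If k of the values are ≥ 181, the total is ≥ 181k + 1(16 − k).
Setting 181k + 1(16 − k) ≤ 2758 gives 180k ≤ 2742, so k ≤ 15.
k = 15 is achieved by 15 values at 181 and 1 at 1, total 2716; add 42 to one value (staying below 181) to reach 2758.

15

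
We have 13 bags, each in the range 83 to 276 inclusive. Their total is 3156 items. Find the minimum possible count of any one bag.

83

Minimizing one value means maximizing the remaining 12.
The other 12 can take up 12 × 276 = 3312 ≥ 3156 − 83, so one bag can sit at its floor of 83.
Achievable: one at 83 and the other 12 totalling 3073, which fits since 12 × 83 ≤ 3073 ≤ 12 × 276.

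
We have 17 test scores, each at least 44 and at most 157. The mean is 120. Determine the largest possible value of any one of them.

Maximizing one value means minimizing the remaining 16.
The total is 17 × 120 = 2040.
The other 16 contribute at least 16 × 44 = 704, leaving at most 2040 − 704 = 1336.
But each score is capped at 157, so the maximum is 157.
Achievable: one at 157 and the other 16 totalling 1883, which fits since 16 × 44 ≤ 1883 ≤ 16 × 157.

157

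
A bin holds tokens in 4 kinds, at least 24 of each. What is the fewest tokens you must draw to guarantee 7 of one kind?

25

You could draw 6 of every kind without reaching 7 of any — 24 in all.
One more forces 7 of some kind, so 24 + 1 = 25.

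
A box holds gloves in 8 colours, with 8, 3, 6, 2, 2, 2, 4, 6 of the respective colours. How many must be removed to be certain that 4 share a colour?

In the worst case you take as many as possible of each colour without reaching 4: 3 + 3 + 3 + 2 + 2 + 2 + 3 + 3 = 21.
The next one must give 4 of some colour, so 21 + 1 = 22.

22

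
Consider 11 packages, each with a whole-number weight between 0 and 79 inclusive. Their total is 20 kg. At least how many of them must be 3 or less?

6

Let j be the number exceeding 3. Then the total is ≥ 4·j + 0·(11 − j) = 0 + 4j.
So 4j ≤ 20 and j ≤ 5; hence at least 11 − 5 = 6 are ≤ 3.
Exactly 6 works: 6 values at 0 and 5 at 4 total 20.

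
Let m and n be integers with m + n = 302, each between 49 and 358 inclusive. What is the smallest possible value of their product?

Since m + n is fixed, pushing one of them to its bound minimizes the product.
At the endpoint m = 49, n = 302 − 49 = 253, so mn = 49 × 253 = 12397.

12397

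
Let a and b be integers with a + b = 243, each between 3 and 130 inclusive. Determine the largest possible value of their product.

14762

With a + b fixed, ab peaks when the two are closest together.
Taking a = 121 and b = 122 (both in [3, 130]) gives ab = 14762.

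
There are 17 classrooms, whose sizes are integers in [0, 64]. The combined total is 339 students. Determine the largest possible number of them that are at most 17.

Each value at 17 or below falls at least 64 − 17 = 47 short of the ceiling 64.
The ceiling total is 17 × 64 = 1088, and we need 339, so at most ⌊(1088 − 339)/47⌋ = 15 can be that low.
k = 15 is achieved by 15 values at 17 and 2 at 64, total 383; lower one of the 64's by 44 (still > 17) to reach 339.

15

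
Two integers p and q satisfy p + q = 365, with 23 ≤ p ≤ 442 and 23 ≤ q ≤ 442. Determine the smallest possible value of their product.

Since p + q is fixed, pushing one of them to its bound minimizes the product.
The extreme feasible split is p = 23, q = 342, giving pq = 7866.

7866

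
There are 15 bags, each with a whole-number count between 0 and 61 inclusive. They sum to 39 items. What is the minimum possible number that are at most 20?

14

If only k of them are at most 20, the other 15 − k are at least 21, so the total is at least (15 − k)·21 + k·0.
This is ≤ 39, so (15 − k)·21 + 0k ≤ 39, which gives k ≥ 14.
Exactly 14 works: 14 values at 0 and 1 at 21 total 21; raise one of the low values by 18 (still ≤ 20) to hit 39.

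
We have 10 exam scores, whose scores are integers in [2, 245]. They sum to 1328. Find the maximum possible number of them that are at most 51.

5

Each value at 51 or below falls at least 245 − 51 = 194 short of the ceiling 245.
The ceiling total is 10 × 245 = 2450, and we need 1328, so at most ⌊(2450 − 1328)/194⌋ = 5 can be that low.
k = 5 is achieved by 5 values at 51 and 5 at 245, total 1480; lower one of the 245's by 152 (still > 51) to reach 1328.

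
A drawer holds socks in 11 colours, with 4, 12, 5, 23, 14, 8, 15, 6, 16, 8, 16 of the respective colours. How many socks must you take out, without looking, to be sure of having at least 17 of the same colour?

In the worst case you take as many as possible of each colour without reaching 17: 4 + 12 + 5 + 16 + 14 + 8 + 15 + 6 + 16 + 8 + 16 = 120.
The next one must give 17 of some colour, so 120 + 1 = 121.

121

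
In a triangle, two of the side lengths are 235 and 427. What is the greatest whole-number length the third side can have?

The third side must be less than 235 + 427 = 662.
The largest integer below 662 is 661.

661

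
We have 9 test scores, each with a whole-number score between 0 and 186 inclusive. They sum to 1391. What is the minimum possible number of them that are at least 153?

Suppose at most 9 − j of them reach 153; then j values are ≤ 152 and the rest ≤ 186.
The total is then ≤ 152·j + 186·(9 − j) = 1674 − 34j. For this to be ≥ 1391 we need j ≤ 8, so at least 9 − 8 = 1 must reach 153.
Exactly 1 works: 1 value at 186 and 8 at 152 total 1402; lower one of the high values by 11 (still ≥ 153) to hit 1391.

1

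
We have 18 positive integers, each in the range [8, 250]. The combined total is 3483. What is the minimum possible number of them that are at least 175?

5

If only k of them are at least 175, the other 18 − k are at most 174, so the total is at most k·250 + (18 − k)·174.
This must reach 3483, so k·250 + (18 − k)·174 ≥ 3483, giving k ≥ 5.
Exactly 5 works: 5 values at 250 and 13 at 174 total 3512; lower one of the high values by 29 (still ≥ 175) to hit 3483.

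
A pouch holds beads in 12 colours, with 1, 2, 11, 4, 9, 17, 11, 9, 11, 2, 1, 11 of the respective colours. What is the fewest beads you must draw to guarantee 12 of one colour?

84

In the worst case you take as many as possible of each colour without reaching 12: 1 + 2 + 11 + 4 + 9 + 11 + 11 + 9 + 11 + 2 + 1 + 11 = 83.
The next one must give 12 of some colour, so 83 + 1 = 84.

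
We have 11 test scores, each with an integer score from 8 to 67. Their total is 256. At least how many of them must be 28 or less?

Let j be the number exceeding 28. Then the total is ≥ 29·j + 8·(11 − j) = 88 + 21j.
So 21j ≤ 168 and j ≤ 8; hence at least 11 − 8 = 3 are ≤ 28.
Exactly 3 works: 3 values at 8 and 8 at 29 total 256.

3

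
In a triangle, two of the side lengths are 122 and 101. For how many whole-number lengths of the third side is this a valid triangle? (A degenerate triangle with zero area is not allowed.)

201

The triangle inequality gives |122 − 101| < c < 122 + 101, i.e. 21 < c < 223.
So c can be any integer from 22 to 222: 201 values.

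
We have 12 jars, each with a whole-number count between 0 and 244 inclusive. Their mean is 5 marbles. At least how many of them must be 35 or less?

11

The total is 12 × 5 = 60.
Each value above 35 is at least 36, contributing at least 36 − 0 = 36 above the floor 0.
The sum exceeds the floor total 0 by 60, so at most ⌊60/36⌋ = 1 exceed 35, and at least 11 are ≤ 35.
Exactly 11 works: 11 values at 0 and 1 at 36 total 36; raise one of the low values by 24 (still ≤ 35) to hit 60.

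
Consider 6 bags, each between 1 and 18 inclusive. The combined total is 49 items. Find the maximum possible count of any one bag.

Maximizing one value means minimizing the remaining 5.
The other 5 contribute at least 5 × 1 = 5, leaving at most 49 − 5 = 44.
But each bag is capped at 18, so the maximum is 18.
Achievable: one at 18 and the other 5 totalling 31, which fits since 5 × 1 ≤ 31 ≤ 5 × 18.

18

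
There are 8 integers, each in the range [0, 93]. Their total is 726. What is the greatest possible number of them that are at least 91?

If k of the values are ≥ 91, the total is ≥ 91k + 0(8 − k).
Setting 91k + 0(8 − k) ≤ 726 gives 91k ≤ 726, so k ≤ 7.
k = 7 is achieved by 7 values at 91 and 1 at 0, total 637; add 89 to one value (staying below 91) to reach 726.

7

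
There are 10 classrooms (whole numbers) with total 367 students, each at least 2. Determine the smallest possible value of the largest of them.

37

The average is 367/10 > 36, so not all 10 can be 36 or less; the largest is ≥ 37.
Achievable: 7 of them at 37 and 3 at 36 total 367.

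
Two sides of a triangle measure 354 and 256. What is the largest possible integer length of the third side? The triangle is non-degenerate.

The third side must be less than 354 + 256 = 610.
The largest integer below 610 is 609.

609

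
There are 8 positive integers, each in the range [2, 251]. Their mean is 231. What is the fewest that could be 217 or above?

4

The total is 8 × 231 = 1848.
If only k of them are at least 217, the other 8 − k are at most 216, so the total is at most k·251 + (8 − k)·216.
This must reach 1848, so k·251 + (8 − k)·216 ≥ 1848, giving k ≥ 4.
Exactly 4 works: 4 values at 251 and 4 at 216 total 1868; lower one of the high values by 20 (still ≥ 217) to hit 1848.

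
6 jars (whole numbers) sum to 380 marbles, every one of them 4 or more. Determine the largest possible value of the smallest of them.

63

If every one of the 6 were at least 64, the total would be at least 6 × 64 = 384 > 380.
Equality holds with 4 values of 63 and 2 values of 64.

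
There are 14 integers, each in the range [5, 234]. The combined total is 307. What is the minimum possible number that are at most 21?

1

Let j be the number exceeding 21. Then the total is ≥ 22·j + 5·(14 − j) = 70 + 17j.
So 17j ≤ 237 and j ≤ 13; hence at least 14 − 13 = 1 are ≤ 21.
Exactly 1 works: 1 value at 5 and 13 at 22 total 291; raise one of the low values by 16 (still ≤ 21) to hit 307.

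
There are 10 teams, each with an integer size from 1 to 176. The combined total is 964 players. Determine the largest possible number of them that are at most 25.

5

Each value at 25 or below falls at least 176 − 25 = 151 short of the ceiling 176.
The ceiling total is 10 × 176 = 1760, and we need 964, so at most ⌊(1760 − 964)/151⌋ = 5 can be that low.
k = 5 is achieved by 5 values at 25 and 5 at 176, total 1005; lower one of the 176's by 41 (still > 25) to reach 964.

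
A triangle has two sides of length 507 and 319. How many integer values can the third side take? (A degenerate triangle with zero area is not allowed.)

637

The triangle inequality gives |507 − 319| < c < 507 + 319, i.e. 188 < c < 826.
So c can be any integer from 189 to 825: 637 values.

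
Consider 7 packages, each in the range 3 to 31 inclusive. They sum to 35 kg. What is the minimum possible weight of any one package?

Minimizing one value means maximizing the remaining 6.
The other 6 can take up 6 × 31 = 186 ≥ 35 − 3, so one package can sit at its floor of 3.
Achievable: one at 3 and the other 6 totalling 32, which fits since 6 × 3 ≤ 32 ≤ 6 × 31.

3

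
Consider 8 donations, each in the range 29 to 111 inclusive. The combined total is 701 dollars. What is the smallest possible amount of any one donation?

To make one donation as small as possible, make the other 7 as large as possible.
The other 7 can take up 7 × 111 = 777 ≥ 701 − 29, so one donation can sit at its floor of 29.
Achievable: one at 29 and the other 7 totalling 672, which fits since 7 × 29 ≤ 672 ≤ 7 × 111.

29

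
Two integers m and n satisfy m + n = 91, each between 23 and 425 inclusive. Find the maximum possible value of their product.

2070

With m + n fixed, mn peaks when the two are closest together.
Taking m = 45 and n = 46 (both in [23, 425]) gives mn = 2070.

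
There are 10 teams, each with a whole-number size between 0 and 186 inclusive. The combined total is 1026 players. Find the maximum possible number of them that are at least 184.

5

With k values at 184 or above and the rest at least 0, the sum is at least 0 + 184k.
Since the sum is 1026, we need 184k ≤ 1026, i.e. k ≤ 5.
k = 5 is achieved by 5 values at 184 and 5 at 0, total 920; add 106 to one value (staying below 184) to reach 1026.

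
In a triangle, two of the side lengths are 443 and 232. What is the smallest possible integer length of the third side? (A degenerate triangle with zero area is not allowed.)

212

The third side must exceed |443 − 232| = 211.
The smallest integer above 211 is 212.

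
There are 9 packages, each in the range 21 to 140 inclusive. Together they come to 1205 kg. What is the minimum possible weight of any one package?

85

To make one package as small as possible, make the other 8 as large as possible.
The other 8 contribute at most 8 × 140 = 1120, leaving at least 1205 − 1120 = 85.
Since 85 ≥ 21, this is achievable: one at 85 and 8 at 140.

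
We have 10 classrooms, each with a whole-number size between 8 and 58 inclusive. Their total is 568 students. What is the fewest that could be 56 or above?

Suppose at most 10 − j of them reach 56; then j values are ≤ 55 and the rest ≤ 58.
The total is then ≤ 55·j + 58·(10 − j) = 580 − 3j. For this to be ≥ 568 we need j ≤ 4, so at least 10 − 4 = 6 must reach 56.
Exactly 6 works: 6 values at 58 and 4 at 55 total 568.

6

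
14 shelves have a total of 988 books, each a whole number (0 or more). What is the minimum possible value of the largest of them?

71

The 14 values sum to 988, so their maximum is at least ⌈988/14⌉ = 71.
Equality holds with 8 values of 71 and 6 values of 70.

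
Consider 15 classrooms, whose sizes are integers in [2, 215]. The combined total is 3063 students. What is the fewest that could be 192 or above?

9

If only k of them are at least 192, the other 15 − k are at most 191, so the total is at most k·215 + (15 − k)·191.
This must reach 3063, so k·215 + (15 − k)·191 ≥ 3063, giving k ≥ 9.
Exactly 9 works: 9 values at 215 and 6 at 191 total 3081; lower one of the high values by 18 (still ≥ 192) to hit 3063.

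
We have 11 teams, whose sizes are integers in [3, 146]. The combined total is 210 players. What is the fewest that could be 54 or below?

8

If only k of them are at most 54, the other 11 − k are at least 55, so the total is at least (11 − k)·55 + k·3.
This is ≤ 210, so (11 − k)·55 + 3k ≤ 210, which gives k ≥ 8.
Exactly 8 works: 8 values at 3 and 3 at 55 total 189; raise one of the low values by 21 (still ≤ 54) to hit 210.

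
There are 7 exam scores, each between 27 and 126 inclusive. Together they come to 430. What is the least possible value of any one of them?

27

Minimizing one value means maximizing the remaining 6.
The other 6 can take up 6 × 126 = 756 ≥ 430 − 27, so one score can sit at its floor of 27.
Achievable: one at 27 and the other 6 totalling 403, which fits since 6 × 27 ≤ 403 ≤ 6 × 126.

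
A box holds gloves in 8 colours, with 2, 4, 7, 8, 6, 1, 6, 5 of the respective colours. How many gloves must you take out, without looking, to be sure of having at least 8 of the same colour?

In the worst case you take as many as possible of each colour without reaching 8: 2 + 4 + 7 + 7 + 6 + 1 + 6 + 5 = 38.
The next one must give 8 of some colour, so 38 + 1 = 39.

39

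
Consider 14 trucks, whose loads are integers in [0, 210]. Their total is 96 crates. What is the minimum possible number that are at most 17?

If only k of them are at most 17, the other 14 − k are at least 18, so the total is at least (14 − k)·18 + k·0.
This is ≤ 96, so (14 − k)·18 + 0k ≤ 96, which gives k ≥ 9.
Exactly 9 works: 9 values at 0 and 5 at 18 total 90; raise one of the low values by 6 (still ≤ 17) to hit 96.

9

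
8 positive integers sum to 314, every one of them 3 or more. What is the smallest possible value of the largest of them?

If every one of the 8 were at most 39, the total would be at most 8 × 39 = 312 < 314.
Achievable: 2 of them at 40 and 6 at 39 total 314.

40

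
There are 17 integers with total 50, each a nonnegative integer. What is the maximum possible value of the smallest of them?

2

If every one of the 17 were at least 3, the total would be at least 17 × 3 = 51 > 50.
Taking 1 copy of 2 and 16 copies of 3 gives exactly 50, so 2 is attained.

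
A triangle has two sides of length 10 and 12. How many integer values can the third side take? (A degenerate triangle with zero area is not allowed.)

19

The triangle inequality gives |10 − 12| < c < 10 + 12, i.e. 2 < c < 22.
So c can be any integer from 3 to 21: 19 values.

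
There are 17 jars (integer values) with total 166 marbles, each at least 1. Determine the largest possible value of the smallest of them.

9

The average is 166/17 < 10, so some value is ≤ 9.
Equality holds with 4 values of 9 and 13 values of 10.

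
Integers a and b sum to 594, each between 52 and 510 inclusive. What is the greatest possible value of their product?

88209

With a + b fixed, ab peaks when the two are closest together.
Taking a = 297 and b = 297 (both in [52, 510]) gives ab = 88209.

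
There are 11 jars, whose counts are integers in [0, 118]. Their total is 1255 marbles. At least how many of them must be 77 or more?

Suppose at most 11 − j of them reach 77; then j values are ≤ 76 and the rest ≤ 118.
The total is then ≤ 76·j + 118·(11 − j) = 1298 − 42j. For this to be ≥ 1255 we need j ≤ 1, so at least 11 − 1 = 10 must reach 77.
Exactly 10 works: 10 values at 118 and 1 at 76 total 1256; lower one of the high values by 1 (still ≥ 77) to hit 1255.

10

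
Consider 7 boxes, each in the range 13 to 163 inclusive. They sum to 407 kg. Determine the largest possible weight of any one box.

Maximizing one value means minimizing the remaining 6.
The other 6 contribute at least 6 × 13 = 78, leaving at most 407 − 78 = 329.
But each box is capped at 163, so the maximum is 163.
Achievable: one at 163 and the other 6 totalling 244, which fits since 6 × 13 ≤ 244 ≤ 6 × 163.

163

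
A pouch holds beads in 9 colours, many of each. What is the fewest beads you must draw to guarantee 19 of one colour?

163

In the worst case you draw 18 of each of the 9 colours: 9 × 18 = 162.
One more forces 19 of some colour, so 162 + 1 = 163.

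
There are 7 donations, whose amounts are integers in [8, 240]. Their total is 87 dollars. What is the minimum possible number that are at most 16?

4

Each value above 16 is at least 17, contributing at least 17 − 8 = 9 above the floor 8.
The sum exceeds the floor total 56 by 31, so at most ⌊31/9⌋ = 3 exceed 16, and at least 4 are ≤ 16.
Exactly 4 works: 4 values at 8 and 3 at 17 total 83; raise one of the low values by 4 (still ≤ 16) to hit 87.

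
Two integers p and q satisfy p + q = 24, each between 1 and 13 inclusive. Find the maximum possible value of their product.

144

For a fixed sum, the product pq is largest when p and q are as close as possible.
Taking p = 12 and q = 12 (both in [1, 13]) gives pq = 144.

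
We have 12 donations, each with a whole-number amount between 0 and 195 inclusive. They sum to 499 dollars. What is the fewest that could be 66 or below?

If only k of them are at most 66, the other 12 − k are at least 67, so the total is at least (12 − k)·67 + k·0.
This is ≤ 499, so (12 − k)·67 + 0k ≤ 499, which gives k ≥ 5.
Exactly 5 works: 5 values at 0 and 7 at 67 total 469; raise one of the low values by 30 (still ≤ 66) to hit 499.

5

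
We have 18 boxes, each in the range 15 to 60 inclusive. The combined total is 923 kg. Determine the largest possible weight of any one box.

To make one box as large as possible, make the other 17 as small as possible.
The other 17 contribute at least 17 × 15 = 255, leaving at most 923 − 255 = 668.
But each box is capped at 60, so the maximum is 60.
Achievable: one at 60 and the other 17 totalling 863, which fits since 17 × 15 ≤ 863 ≤ 17 × 60.

60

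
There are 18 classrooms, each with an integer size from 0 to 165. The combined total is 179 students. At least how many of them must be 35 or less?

If only k of them are at most 35, the other 18 − k are at least 36, so the total is at least (18 − k)·36 + k·0.
This is ≤ 179, so (18 − k)·36 + 0k ≤ 179, which gives k ≥ 14.
Exactly 14 works: 14 values at 0 and 4 at 36 total 144; raise one of the low values by 35 (still ≤ 35) to hit 179.

14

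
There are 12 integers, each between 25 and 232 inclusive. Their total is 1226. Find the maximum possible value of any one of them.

232

Maximizing one value means minimizing the remaining 11.
The other 11 contribute at least 11 × 25 = 275, leaving at most 1226 − 275 = 951.
But each integer is capped at 232, so the maximum is 232.
Achievable: one at 232 and the other 11 totalling 994, which fits since 11 × 25 ≤ 994 ≤ 11 × 232.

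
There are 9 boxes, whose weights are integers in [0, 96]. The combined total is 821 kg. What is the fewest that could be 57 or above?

If only k of them are at least 57, the other 9 − k are at most 56, so the total is at most k·96 + (9 − k)·56.
This must reach 821, so k·96 + (9 − k)·56 ≥ 821, giving k ≥ 8.
Exactly 8 works: 8 values at 96 and 1 at 56 total 824; lower one of the high values by 3 (still ≥ 57) to hit 821.

8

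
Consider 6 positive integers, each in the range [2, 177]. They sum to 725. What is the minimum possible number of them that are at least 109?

2

Suppose at most 6 − j of them reach 109; then j values are ≤ 108 and the rest ≤ 177.
The total is then ≤ 108·j + 177·(6 − j) = 1062 − 69j. For this to be ≥ 725 we need j ≤ 4, so at least 6 − 4 = 2 must reach 109.
Exactly 2 works: 2 values at 177 and 4 at 108 total 786; lower one of the high values by 61 (still ≥ 109) to hit 725.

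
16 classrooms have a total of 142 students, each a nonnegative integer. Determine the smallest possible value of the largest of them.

9

The average is 142/16 > 8, so not all 16 can be 8 or less; the largest is ≥ 9.
Taking 2 copies of 8 and 14 copies of 9 gives exactly 142, so 9 is attained.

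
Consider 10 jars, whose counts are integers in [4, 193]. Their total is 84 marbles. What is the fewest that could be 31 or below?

9

If only k of them are at most 31, the other 10 − k are at least 32, so the total is at least (10 − k)·32 + k·4.
This is ≤ 84, so (10 − k)·32 + 4k ≤ 84, which gives k ≥ 9.
Exactly 9 works: 9 values at 4 and 1 at 32 total 68; raise one of the low values by 16 (still ≤ 31) to hit 84.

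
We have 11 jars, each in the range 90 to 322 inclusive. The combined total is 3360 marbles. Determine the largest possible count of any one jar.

322

Maximizing one value means minimizing the remaining 10.
The other 10 contribute at least 10 × 90 = 900, leaving at most 3360 − 900 = 2460.
But each jar is capped at 322, so the maximum is 322.
Achievable: one at 322 and the other 10 totalling 3038, which fits since 10 × 90 ≤ 3038 ≤ 10 × 322.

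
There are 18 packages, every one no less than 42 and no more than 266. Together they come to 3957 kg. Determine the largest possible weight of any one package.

Maximizing one value means minimizing the remaining 17.
The other 17 contribute at least 17 × 42 = 714, leaving at most 3957 − 714 = 3243.
But each package is capped at 266, so the maximum is 266.
Achievable: one at 266 and the other 17 totalling 3691, which fits since 17 × 42 ≤ 3691 ≤ 17 × 266.

266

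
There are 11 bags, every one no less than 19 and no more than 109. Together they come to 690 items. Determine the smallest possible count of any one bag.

To make one bag as small as possible, make the other 10 as large as possible.
The other 10 can take up 10 × 109 = 1090 ≥ 690 − 19, so one bag can sit at its floor of 19.
Achievable: one at 19 and the other 10 totalling 671, which fits since 10 × 19 ≤ 671 ≤ 10 × 109.

19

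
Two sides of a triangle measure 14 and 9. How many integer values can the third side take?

The triangle inequality gives |14 − 9| < c < 14 + 9, i.e. 5 < c < 23.
So c can be any integer from 6 to 22: 17 values.

17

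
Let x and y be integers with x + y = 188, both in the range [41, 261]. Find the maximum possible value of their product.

8836

For a fixed sum, the product xy is largest when x and y are as close as possible.
Taking x = 94 and y = 94 (both in [41, 261]) gives xy = 8836.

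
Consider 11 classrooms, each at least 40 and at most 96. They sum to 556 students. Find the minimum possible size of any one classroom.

To make one classroom as small as possible, make the other 10 as large as possible.
The other 10 can take up 10 × 96 = 960 ≥ 556 − 40, so one classroom can sit at its floor of 40.
Achievable: one at 40 and the other 10 totalling 516, which fits since 10 × 40 ≤ 516 ≤ 10 × 96.

40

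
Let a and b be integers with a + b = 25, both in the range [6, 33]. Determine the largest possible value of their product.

With a + b fixed, ab peaks when the two are closest together.
Taking a = 12 and b = 13 (both in [6, 33]) gives ab = 156.

156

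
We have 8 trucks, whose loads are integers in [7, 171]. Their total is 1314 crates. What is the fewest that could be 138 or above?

If only k of them are at least 138, the other 8 − k are at most 137, so the total is at most k·171 + (8 − k)·137.
This must reach 1314, so k·171 + (8 − k)·137 ≥ 1314, giving k ≥ 7.
Exactly 7 works: 7 values at 171 and 1 at 137 total 1334; lower one of the high values by 20 (still ≥ 138) to hit 1314.

7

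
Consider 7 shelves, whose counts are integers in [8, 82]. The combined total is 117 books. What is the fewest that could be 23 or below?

4

Each value above 23 is at least 24, contributing at least 24 − 8 = 16 above the floor 8.
The sum exceeds the floor total 56 by 61, so at most ⌊61/16⌋ = 3 exceed 23, and at least 4 are ≤ 23.
Exactly 4 works: 4 values at 8 and 3 at 24 total 104; raise one of the low values by 13 (still ≤ 23) to hit 117.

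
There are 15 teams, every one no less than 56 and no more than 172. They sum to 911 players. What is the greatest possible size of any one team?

To make one team as large as possible, make the other 14 as small as possible.
The other 14 contribute at least 14 × 56 = 784, leaving at most 911 − 784 = 127.
Since 127 ≤ 172, this is achievable: one at 127 and 14 at 56.

127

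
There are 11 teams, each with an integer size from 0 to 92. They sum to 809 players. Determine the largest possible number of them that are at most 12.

2

Suppose k of them are at most 12. Those contribute at most 12 each and the rest at most 92 each.
So the total is at most 12k + 92(11 − k) = 1012 − 80k. This must still be ≥ 809, so k ≤ 2.
k = 2 is achieved by 2 values at 12 and 9 at 92, total 852; lower one of the 92's by 43 (still > 12) to reach 809.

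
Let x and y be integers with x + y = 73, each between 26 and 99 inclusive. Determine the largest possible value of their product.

For a fixed sum, the product xy is largest when x and y are as close as possible.
Taking x = 36 and y = 37 (both in [26, 99]) gives xy = 1332.

1332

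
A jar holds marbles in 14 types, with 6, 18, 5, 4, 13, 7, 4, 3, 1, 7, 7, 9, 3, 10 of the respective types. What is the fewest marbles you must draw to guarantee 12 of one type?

89

In the worst case you take as many as possible of each type without reaching 12: 6 + 11 + 5 + 4 + 11 + 7 + 4 + 3 + 1 + 7 + 7 + 9 + 3 + 10 = 88.
The next one must give 12 of some type, so 88 + 1 = 89.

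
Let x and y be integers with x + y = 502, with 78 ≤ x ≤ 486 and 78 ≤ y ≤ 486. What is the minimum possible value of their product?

33072

Since x + y is fixed, pushing one of them to its bound minimizes the product.
The extreme feasible split is x = 78, y = 424, giving xy = 33072.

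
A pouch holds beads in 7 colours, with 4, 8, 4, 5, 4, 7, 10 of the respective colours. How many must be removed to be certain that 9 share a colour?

41

In the worst case you take as many as possible of each colour without reaching 9: 4 + 8 + 4 + 5 + 4 + 7 + 8 = 40.
The next one must give 9 of some colour, so 40 + 1 = 41.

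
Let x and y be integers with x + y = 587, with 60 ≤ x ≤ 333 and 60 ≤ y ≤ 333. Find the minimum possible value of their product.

For a fixed sum, xy is smallest when x and y are as far apart as possible.
The extreme feasible split is x = 254, y = 333, giving xy = 84582.

84582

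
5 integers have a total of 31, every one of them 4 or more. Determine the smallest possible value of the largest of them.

The average is 31/5 > 6, so not all 5 can be 6 or less; the largest is ≥ 7.
Equality holds with 1 value of 7 and 4 values of 6.

7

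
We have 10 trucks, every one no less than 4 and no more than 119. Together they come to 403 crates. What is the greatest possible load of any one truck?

Maximizing one value means minimizing the remaining 9.
The other 9 contribute at least 9 × 4 = 36, leaving at most 403 − 36 = 367.
But each truck is capped at 119, so the maximum is 119.
Achievable: one at 119 and the other 9 totalling 284, which fits since 9 × 4 ≤ 284 ≤ 9 × 119.

119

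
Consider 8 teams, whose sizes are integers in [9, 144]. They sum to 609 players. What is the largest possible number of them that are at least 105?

5

Suppose k of them are at least 105. Those contribute at least 105 each and the other 8 − k at least 9 each.
So the total is at least 105k + 9(8 − k) = 72 + 96k. This must be ≤ 609, giving k ≤ 5.
k = 5 is achieved by 5 values at 105 and 3 at 9, total 552; add 57 to one value (staying below 105) to reach 609.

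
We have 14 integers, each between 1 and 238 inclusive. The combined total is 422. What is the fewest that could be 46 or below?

Each value above 46 is at least 47, contributing at least 47 − 1 = 46 above the floor 1.
The sum exceeds the floor total 14 by 408, so at most ⌊408/46⌋ = 8 exceed 46, and at least 6 are ≤ 46.
Exactly 6 works: 6 values at 1 and 8 at 47 total 382; raise one of the low values by 40 (still ≤ 46) to hit 422.

6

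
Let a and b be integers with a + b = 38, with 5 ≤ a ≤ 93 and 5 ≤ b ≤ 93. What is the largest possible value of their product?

361

ab = a(38 − a) is maximized when a is as near 38/2 as the bounds allow.
Taking a = 19 and b = 19 (both in [5, 93]) gives ab = 361.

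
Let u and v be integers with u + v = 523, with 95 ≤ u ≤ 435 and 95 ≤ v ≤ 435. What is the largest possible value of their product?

uv = u(523 − u) is maximized when u is as near 523/2 as the bounds allow.
Taking u = 261 and v = 262 (both in [95, 435]) gives uv = 68382.

68382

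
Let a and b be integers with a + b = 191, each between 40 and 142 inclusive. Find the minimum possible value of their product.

For a fixed sum, ab is smallest when a and b are as far apart as possible.
At the endpoint a = 49, b = 191 − 49 = 142, so ab = 49 × 142 = 6958.

6958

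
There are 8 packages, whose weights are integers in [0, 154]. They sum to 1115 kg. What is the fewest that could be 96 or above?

Suppose at most 8 − j of them reach 96; then j values are ≤ 95 and the rest ≤ 154.
The total is then ≤ 95·j + 154·(8 − j) = 1232 − 59j. For this to be ≥ 1115 we need j ≤ 1, so at least 8 − 1 = 7 must reach 96.
Exactly 7 works: 7 values at 154 and 1 at 95 total 1173; lower one of the high values by 58 (still ≥ 96) to hit 1115.

7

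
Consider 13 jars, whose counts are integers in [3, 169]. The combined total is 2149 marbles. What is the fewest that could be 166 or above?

1

Each value short of 166 is at most 165, costing at least 169 − 165 = 4 against the maximum total of 2197.
We can afford to lose at most 2197 − 2149 = 48, so at most ⌊48/4⌋ = 12 fall short, and at least 1 are ≥ 166.
Exactly 1 works: 1 value at 169 and 12 at 165 total 2149.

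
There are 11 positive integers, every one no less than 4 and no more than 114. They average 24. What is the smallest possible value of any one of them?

To make one integer as small as possible, make the other 10 as large as possible.
The total is 11 × 24 = 264.
The other 10 can take up 10 × 114 = 1140 ≥ 264 − 4, so one integer can sit at its floor of 4.
Achievable: one at 4 and the other 10 totalling 260, which fits since 10 × 4 ≤ 260 ≤ 10 × 114.

4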